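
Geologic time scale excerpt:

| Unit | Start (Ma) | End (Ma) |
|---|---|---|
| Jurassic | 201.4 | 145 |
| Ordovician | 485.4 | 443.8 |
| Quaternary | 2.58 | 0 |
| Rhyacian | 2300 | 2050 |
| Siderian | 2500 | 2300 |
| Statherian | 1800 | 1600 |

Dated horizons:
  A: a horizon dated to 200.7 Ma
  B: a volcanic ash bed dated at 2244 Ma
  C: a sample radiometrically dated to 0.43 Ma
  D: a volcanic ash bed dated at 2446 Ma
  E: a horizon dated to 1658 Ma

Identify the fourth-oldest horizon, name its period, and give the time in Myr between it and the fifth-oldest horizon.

A, in the Jurassic; 200.27 million years to C

Sorted oldest-first by Ma: D (2446), B (2244), E (1658), A (200.7), C (0.43).
The fourth oldest is A at 200.7 Ma, which lies in 201.4–145 Ma: the Jurassic.
The fifth oldest is C at 0.43 Ma; separation = |200.7 − 0.43| = 200.27 Myr.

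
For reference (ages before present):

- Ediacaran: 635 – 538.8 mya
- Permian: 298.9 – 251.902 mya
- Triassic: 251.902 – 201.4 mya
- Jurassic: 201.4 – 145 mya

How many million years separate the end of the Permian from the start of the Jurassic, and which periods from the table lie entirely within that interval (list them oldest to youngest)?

50.502 million years; Triassic

The Permian closes at 251.902 Ma and the Jurassic opens at 201.4 Ma, so the interval is 251.902 − 201.4 = 50.502 Myr.
A period fits inside if it starts at or after 251.902 Ma and ends at or before 201.4 Ma; oldest first that gives Triassic.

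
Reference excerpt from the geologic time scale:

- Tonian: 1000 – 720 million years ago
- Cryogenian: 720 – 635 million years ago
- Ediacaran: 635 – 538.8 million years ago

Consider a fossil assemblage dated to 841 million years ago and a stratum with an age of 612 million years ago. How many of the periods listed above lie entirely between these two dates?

841 Ma sits inside the Tonian (1000–720) and 612 Ma inside the Ediacaran (635–538.8); neither of those is wholly between the two dates.
The listed periods lying completely between them are Cryogenian — 1 in all.

1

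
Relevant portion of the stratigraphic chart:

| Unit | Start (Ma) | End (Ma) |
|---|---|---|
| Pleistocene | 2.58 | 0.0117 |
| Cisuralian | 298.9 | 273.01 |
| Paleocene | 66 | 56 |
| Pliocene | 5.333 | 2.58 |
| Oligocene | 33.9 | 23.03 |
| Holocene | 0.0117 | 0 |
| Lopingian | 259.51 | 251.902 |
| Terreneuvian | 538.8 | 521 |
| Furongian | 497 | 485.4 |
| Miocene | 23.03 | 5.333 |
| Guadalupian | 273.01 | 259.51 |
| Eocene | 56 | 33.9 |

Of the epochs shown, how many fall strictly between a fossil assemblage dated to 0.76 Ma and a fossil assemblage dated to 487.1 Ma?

The older date is 487.1 Ma and the younger is 0.76 Ma.
Epochs with start < 487.1 and end > 0.76 Ma: Cisuralian (298.9–273.01), Guadalupian (273.01–259.51), Lopingian (259.51–251.902), Paleocene (66–56), Eocene (56–33.9), Oligocene (33.9–23.03), Miocene (23.03–5.333), Pliocene (5.333–2.58).
That is 8 complete epochs.

8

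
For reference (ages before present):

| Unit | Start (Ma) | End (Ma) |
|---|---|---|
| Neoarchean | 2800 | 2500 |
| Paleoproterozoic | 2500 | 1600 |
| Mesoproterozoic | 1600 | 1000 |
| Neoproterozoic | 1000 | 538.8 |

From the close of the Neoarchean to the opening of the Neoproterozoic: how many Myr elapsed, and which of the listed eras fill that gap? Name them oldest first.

1500 million years; Paleoproterozoic, Mesoproterozoic

The Neoarchean closes at 2500 Ma and the Neoproterozoic opens at 1000 Ma, so the interval is 2500 − 1000 = 1500 Myr.
An era fits inside if it starts at or after 2500 Ma and ends at or before 1000 Ma; oldest first that gives Paleoproterozoic, Mesoproterozoic.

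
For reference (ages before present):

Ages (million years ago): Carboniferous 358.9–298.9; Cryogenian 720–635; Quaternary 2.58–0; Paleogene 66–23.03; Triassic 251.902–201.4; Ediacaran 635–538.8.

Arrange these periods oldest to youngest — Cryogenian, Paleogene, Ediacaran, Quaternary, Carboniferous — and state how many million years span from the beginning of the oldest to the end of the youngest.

Cryogenian, Ediacaran, Carboniferous, Paleogene, Quaternary; total span 720 Myr

Start ages (Ma): Cryogenian 720, Ediacaran 635, Carboniferous 358.9, Paleogene 66, Quaternary 2.58.
Ordered oldest to youngest: Cryogenian, Ediacaran, Carboniferous, Paleogene, Quaternary.
Span = 720 − 0 = 720 Myr.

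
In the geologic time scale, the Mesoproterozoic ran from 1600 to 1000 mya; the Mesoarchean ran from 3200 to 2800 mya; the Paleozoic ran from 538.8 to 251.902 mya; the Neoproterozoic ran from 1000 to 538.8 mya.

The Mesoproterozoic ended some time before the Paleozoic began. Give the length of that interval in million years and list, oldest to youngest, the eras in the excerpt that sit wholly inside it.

The Mesoproterozoic closes at 1000 Ma and the Paleozoic opens at 538.8 Ma, so the interval is 1000 − 538.8 = 461.2 Myr.
An era fits inside if it starts at or after 1000 Ma and ends at or before 538.8 Ma; oldest first that gives Neoproterozoic.

461.2 million years; Neoproterozoic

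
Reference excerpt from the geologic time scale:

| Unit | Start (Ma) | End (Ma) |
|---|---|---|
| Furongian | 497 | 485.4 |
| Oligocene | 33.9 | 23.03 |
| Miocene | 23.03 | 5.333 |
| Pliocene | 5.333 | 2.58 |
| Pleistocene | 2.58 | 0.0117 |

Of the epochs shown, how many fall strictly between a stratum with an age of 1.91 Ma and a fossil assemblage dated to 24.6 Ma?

24.6 Ma sits inside the Oligocene (33.9–23.03) and 1.91 Ma inside the Pleistocene (2.58–0.0117); neither of those is wholly between the two dates.
The listed epochs lying completely between them are Miocene, Pliocene — 2 in all.

2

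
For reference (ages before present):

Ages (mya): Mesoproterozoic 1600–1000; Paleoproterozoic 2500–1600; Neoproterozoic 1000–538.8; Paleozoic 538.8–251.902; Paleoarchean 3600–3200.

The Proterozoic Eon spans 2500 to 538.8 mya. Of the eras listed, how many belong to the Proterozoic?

Eras inside 2500–538.8 Ma: Paleoproterozoic, Mesoproterozoic, Neoproterozoic — 3 in total.

3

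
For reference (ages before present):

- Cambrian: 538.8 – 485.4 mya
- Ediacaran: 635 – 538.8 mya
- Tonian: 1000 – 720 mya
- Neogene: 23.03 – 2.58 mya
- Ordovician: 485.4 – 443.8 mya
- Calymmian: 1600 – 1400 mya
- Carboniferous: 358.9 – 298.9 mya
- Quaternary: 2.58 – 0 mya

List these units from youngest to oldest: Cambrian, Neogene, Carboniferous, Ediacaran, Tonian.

Neogene, then Carboniferous, then Cambrian, then Ediacaran, then Tonian

The oldest of these is Tonian (starts 1000 Ma) and the youngest is Neogene (ends 2.58 Ma).
In between, by decreasing start age: Ediacaran (635), Cambrian (538.8), Carboniferous (358.9).
Listing youngest first means reversing that sequence.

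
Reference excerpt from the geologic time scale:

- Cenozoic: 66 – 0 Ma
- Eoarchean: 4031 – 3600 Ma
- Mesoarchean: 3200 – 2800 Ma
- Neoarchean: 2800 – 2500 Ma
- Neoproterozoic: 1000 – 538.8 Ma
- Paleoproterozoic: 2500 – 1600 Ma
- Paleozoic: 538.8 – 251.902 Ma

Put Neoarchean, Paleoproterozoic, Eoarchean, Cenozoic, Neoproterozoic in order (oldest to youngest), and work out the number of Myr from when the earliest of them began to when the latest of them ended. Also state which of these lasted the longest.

Eoarchean, Neoarchean, Paleoproterozoic, Neoproterozoic, Cenozoic; total span 4031 Myr; longest is Paleoproterozoic

From the excerpt: Neoarchean 2800–2500; Paleoproterozoic 2500–1600; Eoarchean 4031–3600; Cenozoic 66–0; Neoproterozoic 1000–538.8 (Ma).
Larger Ma is earlier, so the oldest is Eoarchean and the youngest is Cenozoic; oldest to youngest: Eoarchean, Neoarchean, Paleoproterozoic, Neoproterozoic, Cenozoic.
Oldest start 4031 minus youngest end 0 gives 4031 Myr overall.
Individual lengths (start − end): Cenozoic 66; Paleoproterozoic 900; Neoarchean 300; Neoproterozoic 461.2; Eoarchean 431. The largest is Paleoproterozoic at 900 Myr.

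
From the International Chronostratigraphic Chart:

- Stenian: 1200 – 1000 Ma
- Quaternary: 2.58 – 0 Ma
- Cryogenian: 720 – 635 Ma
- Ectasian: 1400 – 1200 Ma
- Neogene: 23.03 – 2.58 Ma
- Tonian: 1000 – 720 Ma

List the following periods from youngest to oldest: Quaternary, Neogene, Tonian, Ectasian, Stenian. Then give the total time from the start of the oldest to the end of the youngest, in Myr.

Quaternary, Neogene, Tonian, Stenian, Ectasian; total span 1400 Myr

Start ages (Ma): Ectasian 1400, Stenian 1200, Tonian 1000, Neogene 23.03, Quaternary 2.58.
Ordered youngest to oldest: Quaternary, Neogene, Tonian, Stenian, Ectasian.
Span = 1400 − 0 = 1400 Myr.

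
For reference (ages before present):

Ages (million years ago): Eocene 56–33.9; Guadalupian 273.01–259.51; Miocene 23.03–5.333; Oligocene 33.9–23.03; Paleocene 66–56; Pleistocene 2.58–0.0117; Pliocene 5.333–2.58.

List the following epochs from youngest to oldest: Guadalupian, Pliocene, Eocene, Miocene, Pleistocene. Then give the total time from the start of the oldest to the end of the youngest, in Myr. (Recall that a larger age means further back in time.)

Start ages (Ma): Guadalupian 273.01, Eocene 56, Miocene 23.03, Pliocene 5.333, Pleistocene 2.58.
Ordered youngest to oldest: Pleistocene, Pliocene, Miocene, Eocene, Guadalupian.
Span = 273.01 − 0.0117 = 272.9983 Myr.

Pleistocene → Pliocene → Miocene → Eocene → Guadalupian; total span 272.9983 Myr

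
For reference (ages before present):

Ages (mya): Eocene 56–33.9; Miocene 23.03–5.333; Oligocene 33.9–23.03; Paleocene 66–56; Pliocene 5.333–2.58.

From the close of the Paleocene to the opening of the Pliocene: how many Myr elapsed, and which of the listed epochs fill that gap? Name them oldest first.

50.667 million years; Eocene, Oligocene, Miocene

The Paleocene closes at 56 Ma and the Pliocene opens at 5.333 Ma, so the interval is 56 − 5.333 = 50.667 Myr.
An epoch fits inside if it starts at or after 56 Ma and ends at or before 5.333 Ma; oldest first that gives Eocene, Oligocene, Miocene.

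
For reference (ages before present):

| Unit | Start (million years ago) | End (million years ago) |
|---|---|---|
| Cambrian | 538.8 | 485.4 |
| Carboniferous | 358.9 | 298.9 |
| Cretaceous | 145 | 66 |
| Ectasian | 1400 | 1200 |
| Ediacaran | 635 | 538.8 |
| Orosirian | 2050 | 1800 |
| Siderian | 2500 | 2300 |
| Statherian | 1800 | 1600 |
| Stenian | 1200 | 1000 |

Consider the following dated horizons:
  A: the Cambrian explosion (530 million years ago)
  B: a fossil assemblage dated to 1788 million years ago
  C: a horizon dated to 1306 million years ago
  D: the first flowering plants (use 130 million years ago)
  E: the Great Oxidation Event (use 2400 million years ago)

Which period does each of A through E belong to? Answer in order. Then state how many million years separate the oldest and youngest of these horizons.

A — Cambrian; B — Statherian; C — Ectasian; D — Cretaceous; E — Siderian; span 2270 million years

A: 530 Ma lies in 538.8–485.4 Ma, so Cambrian.
B: 1788 Ma lies in 1800–1600 Ma, so Statherian.
C: 1306 Ma lies in 1400–1200 Ma, so Ectasian.
D: 130 Ma lies in 145–66 Ma, so Cretaceous.
E: 2400 Ma lies in 2500–2300 Ma, so Siderian.
Oldest = 2400 Ma, youngest = 130 Ma → span 2270 Myr.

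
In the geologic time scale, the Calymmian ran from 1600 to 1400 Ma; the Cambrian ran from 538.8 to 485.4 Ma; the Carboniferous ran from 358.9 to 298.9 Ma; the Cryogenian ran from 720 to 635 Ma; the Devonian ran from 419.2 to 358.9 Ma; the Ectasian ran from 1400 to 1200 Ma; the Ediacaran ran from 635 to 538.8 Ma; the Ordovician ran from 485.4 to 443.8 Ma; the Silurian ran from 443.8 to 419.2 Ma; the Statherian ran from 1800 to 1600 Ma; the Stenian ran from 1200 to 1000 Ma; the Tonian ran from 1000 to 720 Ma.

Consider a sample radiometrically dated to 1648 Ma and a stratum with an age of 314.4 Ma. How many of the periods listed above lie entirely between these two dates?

The older date is 1648 Ma and the younger is 314.4 Ma.
Periods with start < 1648 and end > 314.4 Ma: Calymmian (1600–1400), Ectasian (1400–1200), Stenian (1200–1000), Tonian (1000–720), Cryogenian (720–635), Ediacaran (635–538.8), Cambrian (538.8–485.4), Ordovician (485.4–443.8), Silurian (443.8–419.2), Devonian (419.2–358.9).
That is 10 complete periods.

10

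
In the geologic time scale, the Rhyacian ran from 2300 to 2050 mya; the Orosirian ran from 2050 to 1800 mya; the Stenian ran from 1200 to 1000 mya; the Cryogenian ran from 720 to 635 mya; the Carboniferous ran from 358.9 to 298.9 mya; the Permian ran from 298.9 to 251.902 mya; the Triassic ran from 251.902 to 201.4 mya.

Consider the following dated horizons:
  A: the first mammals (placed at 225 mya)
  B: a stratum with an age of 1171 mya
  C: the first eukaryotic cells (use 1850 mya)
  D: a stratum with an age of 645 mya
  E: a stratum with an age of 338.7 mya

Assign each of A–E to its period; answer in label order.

A — Triassic; B — Stenian; C — Orosirian; D — Cryogenian; E — Carboniferous

Match each age against the start–end ranges in the excerpt: A = 225 Ma → Triassic (251.902–201.4); B = 1171 Ma → Stenian (1200–1000); C = 1850 Ma → Orosirian (2050–1800); D = 645 Ma → Cryogenian (720–635); E = 338.7 Ma → Carboniferous (358.9–298.9).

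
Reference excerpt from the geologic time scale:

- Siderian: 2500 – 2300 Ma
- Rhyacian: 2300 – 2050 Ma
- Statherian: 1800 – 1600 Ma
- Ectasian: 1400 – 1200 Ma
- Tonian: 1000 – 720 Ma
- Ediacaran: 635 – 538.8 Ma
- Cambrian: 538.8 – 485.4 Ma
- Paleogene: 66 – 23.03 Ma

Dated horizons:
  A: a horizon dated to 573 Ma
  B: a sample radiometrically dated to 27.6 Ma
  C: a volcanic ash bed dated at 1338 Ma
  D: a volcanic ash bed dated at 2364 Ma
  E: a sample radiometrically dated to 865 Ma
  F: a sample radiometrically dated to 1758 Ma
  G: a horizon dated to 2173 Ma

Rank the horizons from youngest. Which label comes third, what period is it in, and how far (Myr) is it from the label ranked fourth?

Smaller Ma means younger, so youngest first: B 27.6 < A 573 < E 865 < C 1338 < F 1758 < G 2173 < D 2364.
Counting 3 along gives E (865 Ma); the excerpt puts that inside the Tonian, 1000–720 Ma.
Next in line is C (1338 Ma), and 1338 − 865 = 473 Myr.

E, in the Tonian; 473 million years to C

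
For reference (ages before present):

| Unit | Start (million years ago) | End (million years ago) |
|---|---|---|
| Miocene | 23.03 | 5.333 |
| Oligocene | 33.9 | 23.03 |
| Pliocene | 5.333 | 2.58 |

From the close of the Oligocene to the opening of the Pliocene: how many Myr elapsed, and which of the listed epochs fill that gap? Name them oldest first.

End of Oligocene = 23.03 Ma; start of Pliocene = 5.333 Ma.
Gap = 23.03 − 5.333 = 17.697 Myr.
Epochs wholly inside 23.03–5.333 Ma: Miocene (23.03–5.333).

17.697 million years; Miocene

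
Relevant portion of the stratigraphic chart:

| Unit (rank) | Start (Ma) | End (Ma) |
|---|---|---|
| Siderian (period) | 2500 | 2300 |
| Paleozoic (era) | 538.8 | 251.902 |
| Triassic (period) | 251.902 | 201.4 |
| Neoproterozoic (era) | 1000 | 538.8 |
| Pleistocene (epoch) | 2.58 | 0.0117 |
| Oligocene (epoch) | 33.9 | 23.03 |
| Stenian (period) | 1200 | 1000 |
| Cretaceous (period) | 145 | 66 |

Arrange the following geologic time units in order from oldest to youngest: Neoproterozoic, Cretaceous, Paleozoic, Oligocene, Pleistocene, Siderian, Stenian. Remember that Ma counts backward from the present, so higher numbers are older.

Siderian, Stenian, Neoproterozoic, Paleozoic, Cretaceous, Oligocene, Pleistocene

The oldest of these is Siderian (starts 2500 Ma) and the youngest is Pleistocene (ends 0.0117 Ma).
In between, by decreasing start age: Stenian (1200), Neoproterozoic (1000), Paleozoic (538.8), Cretaceous (145), Oligocene (33.9).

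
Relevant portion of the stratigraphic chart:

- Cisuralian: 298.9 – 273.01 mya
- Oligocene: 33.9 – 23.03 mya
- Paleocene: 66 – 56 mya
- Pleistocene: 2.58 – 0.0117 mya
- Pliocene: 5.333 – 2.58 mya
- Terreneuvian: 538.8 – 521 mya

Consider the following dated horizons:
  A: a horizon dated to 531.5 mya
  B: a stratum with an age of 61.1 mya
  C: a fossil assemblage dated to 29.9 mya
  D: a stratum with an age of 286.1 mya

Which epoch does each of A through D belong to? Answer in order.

A — Terreneuvian; B — Paleocene; C — Oligocene; D — Cisuralian

Match each age against the start–end ranges in the excerpt: A = 531.5 Ma → Terreneuvian (538.8–521); B = 61.1 Ma → Paleocene (66–56); C = 29.9 Ma → Oligocene (33.9–23.03); D = 286.1 Ma → Cisuralian (298.9–273.01).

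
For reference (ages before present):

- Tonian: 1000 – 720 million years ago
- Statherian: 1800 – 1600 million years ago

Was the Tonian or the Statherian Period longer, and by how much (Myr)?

Tonian: 1000 − 720 = 280 Myr.
Statherian: 1800 − 1600 = 200 Myr.
Difference: 280 − 200 = 80 Myr, so the Tonian was longer.

Tonian, by 80 million years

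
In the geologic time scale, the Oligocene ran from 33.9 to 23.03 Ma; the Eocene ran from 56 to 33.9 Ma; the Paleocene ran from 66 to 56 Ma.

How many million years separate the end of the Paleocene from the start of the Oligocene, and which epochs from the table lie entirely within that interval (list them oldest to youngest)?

End of Paleocene = 56 Ma; start of Oligocene = 33.9 Ma.
Gap = 56 − 33.9 = 22.1 Myr.
Epochs wholly inside 56–33.9 Ma: Eocene (56–33.9).

22.1 million years; Eocene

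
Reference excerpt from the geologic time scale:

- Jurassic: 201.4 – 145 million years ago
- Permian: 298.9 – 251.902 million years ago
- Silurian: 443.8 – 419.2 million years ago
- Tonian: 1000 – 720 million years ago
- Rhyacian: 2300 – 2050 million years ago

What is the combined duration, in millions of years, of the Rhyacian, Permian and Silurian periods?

321.598 million years

Each duration: Rhyacian = 250; Permian = 46.998; Silurian = 24.6.
Sum: 250 + 46.998 + 24.6 = 321.598 Myr.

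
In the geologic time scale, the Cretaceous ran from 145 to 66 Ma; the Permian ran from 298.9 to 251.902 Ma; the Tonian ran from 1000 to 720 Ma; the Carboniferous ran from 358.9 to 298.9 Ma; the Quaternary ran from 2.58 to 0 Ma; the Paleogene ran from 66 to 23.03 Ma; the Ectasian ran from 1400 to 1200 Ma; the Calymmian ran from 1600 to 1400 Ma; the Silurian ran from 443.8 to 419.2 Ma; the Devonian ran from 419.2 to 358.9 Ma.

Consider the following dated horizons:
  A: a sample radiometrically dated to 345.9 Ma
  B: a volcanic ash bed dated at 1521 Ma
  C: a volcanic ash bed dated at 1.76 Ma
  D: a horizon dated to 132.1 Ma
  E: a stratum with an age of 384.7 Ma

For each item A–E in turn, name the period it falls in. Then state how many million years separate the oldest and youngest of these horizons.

A — Carboniferous; B — Calymmian; C — Quaternary; D — Cretaceous; E — Devonian; span 1519.24 million years

Match each age against the start–end ranges in the excerpt: A = 345.9 Ma → Carboniferous (358.9–298.9); B = 1521 Ma → Calymmian (1600–1400); C = 1.76 Ma → Quaternary (2.58–0); D = 132.1 Ma → Cretaceous (145–66); E = 384.7 Ma → Devonian (419.2–358.9).
The largest age is 1521 Ma and the smallest is 1.76 Ma; their difference is 1519.24 Myr.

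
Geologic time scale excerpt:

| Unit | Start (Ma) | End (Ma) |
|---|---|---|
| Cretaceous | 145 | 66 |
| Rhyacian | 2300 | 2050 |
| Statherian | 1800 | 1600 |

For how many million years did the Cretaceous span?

145 − 66 = 79 million years.

79 million years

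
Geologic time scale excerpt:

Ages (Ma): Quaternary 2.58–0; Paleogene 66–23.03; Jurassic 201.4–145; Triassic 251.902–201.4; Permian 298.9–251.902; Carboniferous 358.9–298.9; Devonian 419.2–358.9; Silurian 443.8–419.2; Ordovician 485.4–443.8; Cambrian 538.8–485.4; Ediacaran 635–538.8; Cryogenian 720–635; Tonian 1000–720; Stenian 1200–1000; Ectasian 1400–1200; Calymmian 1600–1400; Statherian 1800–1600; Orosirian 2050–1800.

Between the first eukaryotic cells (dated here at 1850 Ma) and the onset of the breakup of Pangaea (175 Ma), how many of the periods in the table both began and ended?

The older date is 1850 Ma and the younger is 175 Ma.
Periods with start < 1850 and end > 175 Ma: Statherian (1800–1600), Calymmian (1600–1400), Ectasian (1400–1200), Stenian (1200–1000), Tonian (1000–720), Cryogenian (720–635), Ediacaran (635–538.8), Cambrian (538.8–485.4), Ordovician (485.4–443.8), Silurian (443.8–419.2), Devonian (419.2–358.9), Carboniferous (358.9–298.9), Permian (298.9–251.902), Triassic (251.902–201.4).
That is 14 complete periods.

14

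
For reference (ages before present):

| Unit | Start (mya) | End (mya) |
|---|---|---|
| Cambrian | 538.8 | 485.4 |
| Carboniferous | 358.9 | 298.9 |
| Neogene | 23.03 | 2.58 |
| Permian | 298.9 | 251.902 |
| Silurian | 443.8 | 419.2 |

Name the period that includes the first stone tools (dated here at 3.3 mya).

Neogene

3.3 Ma lies between 23.03 and 2.58 Ma, so it falls in the Neogene.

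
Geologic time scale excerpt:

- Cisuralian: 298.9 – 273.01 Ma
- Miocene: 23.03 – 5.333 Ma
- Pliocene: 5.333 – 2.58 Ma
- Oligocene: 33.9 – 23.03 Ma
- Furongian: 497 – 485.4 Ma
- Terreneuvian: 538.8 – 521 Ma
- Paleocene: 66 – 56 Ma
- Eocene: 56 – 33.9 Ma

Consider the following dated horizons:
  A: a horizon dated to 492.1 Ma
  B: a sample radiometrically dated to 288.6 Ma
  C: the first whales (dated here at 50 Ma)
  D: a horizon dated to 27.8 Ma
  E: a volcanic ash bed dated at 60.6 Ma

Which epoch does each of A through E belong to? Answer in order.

Match each age against the start–end ranges in the excerpt: A = 492.1 Ma → Furongian (497–485.4); B = 288.6 Ma → Cisuralian (298.9–273.01); C = 50 Ma → Eocene (56–33.9); D = 27.8 Ma → Oligocene (33.9–23.03); E = 60.6 Ma → Paleocene (66–56).

A — Furongian; B — Cisuralian; C — Eocene; D — Oligocene; E — Paleocene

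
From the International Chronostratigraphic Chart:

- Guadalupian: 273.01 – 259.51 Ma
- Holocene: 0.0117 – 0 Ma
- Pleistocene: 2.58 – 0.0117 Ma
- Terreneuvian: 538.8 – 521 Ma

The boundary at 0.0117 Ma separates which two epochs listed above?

The Pleistocene ends at 0.0117 Ma and the Holocene begins at 0.0117 Ma, so they share that boundary.

Pleistocene and Holocene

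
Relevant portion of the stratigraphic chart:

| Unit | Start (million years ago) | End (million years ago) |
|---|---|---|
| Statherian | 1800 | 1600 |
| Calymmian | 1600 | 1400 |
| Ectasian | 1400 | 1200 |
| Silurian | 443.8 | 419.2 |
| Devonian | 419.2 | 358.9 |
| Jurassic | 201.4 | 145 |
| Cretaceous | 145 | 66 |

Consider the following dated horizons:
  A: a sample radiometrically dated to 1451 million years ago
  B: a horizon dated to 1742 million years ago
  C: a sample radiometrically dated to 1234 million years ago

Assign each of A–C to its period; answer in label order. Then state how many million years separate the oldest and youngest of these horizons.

A: 1451 Ma lies in 1600–1400 Ma, so Calymmian.
B: 1742 Ma lies in 1800–1600 Ma, so Statherian.
C: 1234 Ma lies in 1400–1200 Ma, so Ectasian.
Oldest = 1742 Ma, youngest = 1234 Ma → span 508 Myr.

A — Calymmian; B — Statherian; C — Ectasian; span 508 million years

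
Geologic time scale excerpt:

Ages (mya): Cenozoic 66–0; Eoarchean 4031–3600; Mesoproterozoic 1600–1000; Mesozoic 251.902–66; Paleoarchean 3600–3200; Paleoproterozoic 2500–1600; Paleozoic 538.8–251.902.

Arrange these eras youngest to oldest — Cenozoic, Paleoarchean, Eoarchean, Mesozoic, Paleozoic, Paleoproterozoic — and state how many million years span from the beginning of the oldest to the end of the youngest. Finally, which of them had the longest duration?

Start ages (Ma): Eoarchean 4031, Paleoarchean 3600, Paleoproterozoic 2500, Paleozoic 538.8, Mesozoic 251.902, Cenozoic 66.
Ordered youngest to oldest: Cenozoic, Mesozoic, Paleozoic, Paleoproterozoic, Paleoarchean, Eoarchean.
Span = 4031 − 0 = 4031 Myr.
Durations: Mesozoic 185.902, Paleozoic 286.898, Paleoarchean 400, Eoarchean 431, Cenozoic 66, Paleoproterozoic 900 → longest is Paleoproterozoic (900 Myr).

Cenozoic → Mesozoic → Paleozoic → Paleoproterozoic → Paleoarchean → Eoarchean; total span 4031 Myr; longest is Paleoproterozoic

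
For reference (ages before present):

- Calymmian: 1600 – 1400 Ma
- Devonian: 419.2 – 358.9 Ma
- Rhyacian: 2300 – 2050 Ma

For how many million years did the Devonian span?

419.2 − 358.9 = 60.3 million years.

60.3 million years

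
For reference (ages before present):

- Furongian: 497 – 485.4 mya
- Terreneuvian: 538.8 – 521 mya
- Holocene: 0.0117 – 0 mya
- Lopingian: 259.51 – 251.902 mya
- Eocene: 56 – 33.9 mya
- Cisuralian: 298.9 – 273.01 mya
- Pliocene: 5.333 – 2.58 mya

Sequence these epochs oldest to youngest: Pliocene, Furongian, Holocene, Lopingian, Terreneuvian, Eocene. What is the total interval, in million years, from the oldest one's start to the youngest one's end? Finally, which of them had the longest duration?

Start ages (Ma): Terreneuvian 538.8, Furongian 497, Lopingian 259.51, Eocene 56, Pliocene 5.333, Holocene 0.0117.
Ordered oldest to youngest: Terreneuvian, Furongian, Lopingian, Eocene, Pliocene, Holocene.
Span = 538.8 − 0 = 538.8 Myr.
Durations: Furongian 11.6, Terreneuvian 17.8, Lopingian 7.608, Holocene 0.0117, Eocene 22.1, Pliocene 2.753 → longest is Eocene (22.1 Myr).

Terreneuvian → Furongian → Lopingian → Eocene → Pliocene → Holocene; total span 538.8 Myr; longest is Eocene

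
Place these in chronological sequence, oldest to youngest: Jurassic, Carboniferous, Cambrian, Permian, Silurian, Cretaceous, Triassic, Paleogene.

Era membership (oldest first within each) — Paleozoic: Cambrian, Silurian, Carboniferous, Permian; Mesozoic: Triassic, Jurassic, Cretaceous; Cenozoic: Paleogene. Paleozoic precedes Mesozoic, which precedes Cenozoic. Concatenating the groups in that era order gives oldest to youngest directly.

Cambrian, Silurian, Carboniferous, Permian, Triassic, Jurassic, Cretaceous, Paleogene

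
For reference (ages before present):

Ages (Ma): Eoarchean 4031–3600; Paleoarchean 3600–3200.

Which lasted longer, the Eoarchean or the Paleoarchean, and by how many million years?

Eoarchean, by 31 million years

Eoarchean: 4031 − 3600 = 431 Myr.
Paleoarchean: 3600 − 3200 = 400 Myr.
Difference: 431 − 400 = 31 Myr, so the Eoarchean was longer.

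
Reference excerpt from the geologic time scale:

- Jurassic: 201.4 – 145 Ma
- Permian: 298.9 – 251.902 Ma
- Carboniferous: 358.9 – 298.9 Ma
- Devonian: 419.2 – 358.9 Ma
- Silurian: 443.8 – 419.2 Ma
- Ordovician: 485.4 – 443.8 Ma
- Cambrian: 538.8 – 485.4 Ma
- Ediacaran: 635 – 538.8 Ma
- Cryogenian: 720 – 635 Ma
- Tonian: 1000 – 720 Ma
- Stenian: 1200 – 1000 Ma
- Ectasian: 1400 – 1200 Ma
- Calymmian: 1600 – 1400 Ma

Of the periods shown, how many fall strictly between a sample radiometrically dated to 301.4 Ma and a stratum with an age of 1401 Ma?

The older date is 1401 Ma and the younger is 301.4 Ma.
Periods with start < 1401 and end > 301.4 Ma: Ectasian (1400–1200), Stenian (1200–1000), Tonian (1000–720), Cryogenian (720–635), Ediacaran (635–538.8), Cambrian (538.8–485.4), Ordovician (485.4–443.8), Silurian (443.8–419.2), Devonian (419.2–358.9).
That is 9 complete periods.

9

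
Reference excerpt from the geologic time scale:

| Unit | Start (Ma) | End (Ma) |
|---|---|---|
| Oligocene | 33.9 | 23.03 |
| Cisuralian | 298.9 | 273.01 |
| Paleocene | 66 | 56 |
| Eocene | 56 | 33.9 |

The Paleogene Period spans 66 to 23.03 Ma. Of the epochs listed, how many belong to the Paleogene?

Epochs inside 66–23.03 Ma: Paleocene, Eocene, Oligocene — 3 in total.

3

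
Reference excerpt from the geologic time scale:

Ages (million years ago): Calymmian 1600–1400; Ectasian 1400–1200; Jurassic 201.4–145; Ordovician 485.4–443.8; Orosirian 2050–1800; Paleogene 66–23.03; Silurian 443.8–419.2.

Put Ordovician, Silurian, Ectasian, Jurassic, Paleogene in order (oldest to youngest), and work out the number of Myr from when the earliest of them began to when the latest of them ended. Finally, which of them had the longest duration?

Ectasian, Ordovician, Silurian, Jurassic, Paleogene; total span 1376.97 Myr; longest is Ectasian

Start ages (Ma): Ectasian 1400, Ordovician 485.4, Silurian 443.8, Jurassic 201.4, Paleogene 66.
Ordered oldest to youngest: Ectasian, Ordovician, Silurian, Jurassic, Paleogene.
Span = 1400 − 23.03 = 1376.97 Myr.
Durations: Paleogene 42.97, Ordovician 41.6, Jurassic 56.4, Silurian 24.6, Ectasian 200 → longest is Ectasian (200 Myr).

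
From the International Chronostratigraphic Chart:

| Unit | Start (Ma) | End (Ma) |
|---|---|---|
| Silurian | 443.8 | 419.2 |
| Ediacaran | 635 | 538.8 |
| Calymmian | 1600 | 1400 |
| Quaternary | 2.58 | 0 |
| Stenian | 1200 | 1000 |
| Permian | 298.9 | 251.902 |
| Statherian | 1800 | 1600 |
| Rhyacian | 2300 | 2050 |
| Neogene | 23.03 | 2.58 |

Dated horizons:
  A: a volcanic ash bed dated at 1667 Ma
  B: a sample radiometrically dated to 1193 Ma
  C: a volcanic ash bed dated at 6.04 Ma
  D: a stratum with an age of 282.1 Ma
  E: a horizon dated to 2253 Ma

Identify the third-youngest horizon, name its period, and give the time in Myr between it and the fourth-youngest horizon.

B, in the Stenian; 474 million years to A

Smaller Ma means younger, so youngest first: C 6.04 < D 282.1 < B 1193 < A 1667 < E 2253.
Counting 3 along gives B (1193 Ma); the excerpt puts that inside the Stenian, 1200–1000 Ma.
Next in line is A (1667 Ma), and 1667 − 1193 = 474 Myr.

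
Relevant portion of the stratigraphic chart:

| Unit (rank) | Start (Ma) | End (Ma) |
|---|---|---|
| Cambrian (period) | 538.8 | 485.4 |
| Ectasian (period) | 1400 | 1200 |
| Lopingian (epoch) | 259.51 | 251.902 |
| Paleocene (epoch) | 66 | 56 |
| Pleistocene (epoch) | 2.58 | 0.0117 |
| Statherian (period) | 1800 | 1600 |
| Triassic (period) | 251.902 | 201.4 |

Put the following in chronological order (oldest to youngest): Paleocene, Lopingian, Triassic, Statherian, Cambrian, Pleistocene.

Statherian → Cambrian → Lopingian → Triassic → Paleocene → Pleistocene

Sorting by start age (descending Ma, since larger Ma = older): Statherian began 1800, Cambrian began 538.8, Lopingian began 259.51, Triassic began 251.902, Paleocene began 66, Pleistocene began 2.58.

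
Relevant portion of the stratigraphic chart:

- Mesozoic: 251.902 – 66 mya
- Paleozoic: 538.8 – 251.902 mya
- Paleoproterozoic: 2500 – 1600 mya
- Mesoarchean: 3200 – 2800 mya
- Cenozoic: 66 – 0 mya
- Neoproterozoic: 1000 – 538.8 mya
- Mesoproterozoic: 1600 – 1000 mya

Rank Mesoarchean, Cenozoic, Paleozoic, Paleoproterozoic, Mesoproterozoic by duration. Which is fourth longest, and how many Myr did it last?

Paleozoic, 286.898 million years

Start − end for each: Mesoarchean 3200 − 2800 = 400; Cenozoic 66 − 0 = 66; Paleozoic 538.8 − 251.902 = 286.898; Paleoproterozoic 2500 − 1600 = 900; Mesoproterozoic 1600 − 1000 = 600.
Ranking these from longest: Paleoproterozoic > Mesoproterozoic > Mesoarchean > Paleozoic > Cenozoic.
Position 4 in that ranking is Paleozoic, which lasted 286.898 Myr.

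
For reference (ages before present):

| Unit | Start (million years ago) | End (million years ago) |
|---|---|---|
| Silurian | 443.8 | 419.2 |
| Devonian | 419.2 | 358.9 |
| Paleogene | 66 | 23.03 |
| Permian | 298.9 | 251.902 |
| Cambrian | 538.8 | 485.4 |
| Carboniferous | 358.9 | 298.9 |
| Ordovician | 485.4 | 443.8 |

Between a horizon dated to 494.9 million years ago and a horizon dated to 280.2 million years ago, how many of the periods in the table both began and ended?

4

494.9 Ma sits inside the Cambrian (538.8–485.4) and 280.2 Ma inside the Permian (298.9–251.902); neither of those is wholly between the two dates.
The listed periods lying completely between them are Ordovician, Silurian, Devonian, Carboniferous — 4 in all.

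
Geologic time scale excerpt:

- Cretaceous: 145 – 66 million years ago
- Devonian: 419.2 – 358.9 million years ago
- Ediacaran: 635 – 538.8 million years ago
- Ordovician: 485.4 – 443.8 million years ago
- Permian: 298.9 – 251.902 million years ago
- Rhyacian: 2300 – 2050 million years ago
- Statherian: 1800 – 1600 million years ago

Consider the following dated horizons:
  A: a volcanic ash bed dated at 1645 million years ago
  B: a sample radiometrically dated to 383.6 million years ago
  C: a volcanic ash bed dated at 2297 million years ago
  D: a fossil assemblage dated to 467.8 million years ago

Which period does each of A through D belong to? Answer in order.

A — Statherian; B — Devonian; C — Rhyacian; D — Ordovician

Match each age against the start–end ranges in the excerpt: A = 1645 Ma → Statherian (1800–1600); B = 383.6 Ma → Devonian (419.2–358.9); C = 2297 Ma → Rhyacian (2300–2050); D = 467.8 Ma → Ordovician (485.4–443.8).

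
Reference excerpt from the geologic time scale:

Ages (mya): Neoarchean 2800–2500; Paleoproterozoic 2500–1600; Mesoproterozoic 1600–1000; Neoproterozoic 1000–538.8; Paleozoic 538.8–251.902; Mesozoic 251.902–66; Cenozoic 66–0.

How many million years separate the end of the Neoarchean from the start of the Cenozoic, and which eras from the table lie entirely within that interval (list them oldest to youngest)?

2434 million years; Paleoproterozoic, Mesoproterozoic, Neoproterozoic, Paleozoic, Mesozoic

End of Neoarchean = 2500 Ma; start of Cenozoic = 66 Ma.
Gap = 2500 − 66 = 2434 Myr.
Eras wholly inside 2500–66 Ma: Paleoproterozoic (2500–1600), Mesoproterozoic (1600–1000), Neoproterozoic (1000–538.8), Paleozoic (538.8–251.902), Mesozoic (251.902–66).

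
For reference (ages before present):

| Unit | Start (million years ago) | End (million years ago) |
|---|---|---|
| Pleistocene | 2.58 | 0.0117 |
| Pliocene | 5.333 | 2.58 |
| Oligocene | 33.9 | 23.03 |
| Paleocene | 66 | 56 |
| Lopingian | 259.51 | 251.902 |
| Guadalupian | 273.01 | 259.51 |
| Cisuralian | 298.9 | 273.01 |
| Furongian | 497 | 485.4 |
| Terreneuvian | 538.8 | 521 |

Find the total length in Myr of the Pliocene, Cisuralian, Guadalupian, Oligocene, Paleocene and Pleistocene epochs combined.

65.5813 million years

Duration is start − end for each: (5.333 − 2.58) + (298.9 − 273.01) + (273.01 − 259.51) + (33.9 − 23.03) + (66 − 56) + (2.58 − 0.0117).
That is 2.753 + 25.89 + 13.5 + 10.87 + 10 + 2.5683, which totals 65.5813 million years.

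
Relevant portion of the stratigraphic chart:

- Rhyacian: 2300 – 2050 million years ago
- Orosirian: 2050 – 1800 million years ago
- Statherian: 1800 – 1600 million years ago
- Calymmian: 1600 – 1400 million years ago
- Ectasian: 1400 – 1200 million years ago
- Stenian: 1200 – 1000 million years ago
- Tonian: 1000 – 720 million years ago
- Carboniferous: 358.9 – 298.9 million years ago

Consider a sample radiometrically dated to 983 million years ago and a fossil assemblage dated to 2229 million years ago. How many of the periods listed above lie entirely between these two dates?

2229 Ma sits inside the Rhyacian (2300–2050) and 983 Ma inside the Tonian (1000–720); neither of those is wholly between the two dates.
The listed periods lying completely between them are Orosirian, Statherian, Calymmian, Ectasian, Stenian — 5 in all.

5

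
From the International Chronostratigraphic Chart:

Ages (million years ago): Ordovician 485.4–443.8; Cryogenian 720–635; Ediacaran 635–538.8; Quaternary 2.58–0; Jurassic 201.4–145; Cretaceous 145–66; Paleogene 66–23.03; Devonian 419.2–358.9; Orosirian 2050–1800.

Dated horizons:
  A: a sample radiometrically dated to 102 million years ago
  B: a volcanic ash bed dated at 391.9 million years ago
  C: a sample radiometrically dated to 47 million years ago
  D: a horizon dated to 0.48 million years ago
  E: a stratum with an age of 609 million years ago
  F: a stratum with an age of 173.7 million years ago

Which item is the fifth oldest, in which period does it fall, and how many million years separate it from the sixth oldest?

Sorted oldest-first by Ma: E (609), B (391.9), F (173.7), A (102), C (47), D (0.48).
The fifth oldest is C at 47 Ma, which lies in 66–23.03 Ma: the Paleogene.
The sixth oldest is D at 0.48 Ma; separation = |47 − 0.48| = 46.52 Myr.

C, in the Paleogene; 46.52 million years to D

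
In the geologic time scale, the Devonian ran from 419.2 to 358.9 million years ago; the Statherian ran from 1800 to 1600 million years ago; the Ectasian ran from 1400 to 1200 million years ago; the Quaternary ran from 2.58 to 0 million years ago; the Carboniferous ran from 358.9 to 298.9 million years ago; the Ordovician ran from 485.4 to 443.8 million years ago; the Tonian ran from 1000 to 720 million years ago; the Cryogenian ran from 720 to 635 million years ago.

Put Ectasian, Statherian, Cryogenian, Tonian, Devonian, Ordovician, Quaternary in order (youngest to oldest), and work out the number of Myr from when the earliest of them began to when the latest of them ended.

From the excerpt: Ectasian 1400–1200; Statherian 1800–1600; Cryogenian 720–635; Tonian 1000–720; Devonian 419.2–358.9; Ordovician 485.4–443.8; Quaternary 2.58–0 (Ma).
Larger Ma is earlier, so the oldest is Statherian and the youngest is Quaternary; youngest to oldest: Quaternary, Devonian, Ordovician, Cryogenian, Tonian, Ectasian, Statherian.
Oldest start 1800 minus youngest end 0 gives 1800 Myr overall.

Quaternary → Devonian → Ordovician → Cryogenian → Tonian → Ectasian → Statherian; total span 1800 Myr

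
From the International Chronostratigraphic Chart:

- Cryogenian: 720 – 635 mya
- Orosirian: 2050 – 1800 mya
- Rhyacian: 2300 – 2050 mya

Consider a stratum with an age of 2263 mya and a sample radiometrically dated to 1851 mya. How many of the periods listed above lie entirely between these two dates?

The older date is 2263 Ma and the younger is 1851 Ma.
No period both begins after 2263 Ma and ends before 1851 Ma, so the count is 0.

0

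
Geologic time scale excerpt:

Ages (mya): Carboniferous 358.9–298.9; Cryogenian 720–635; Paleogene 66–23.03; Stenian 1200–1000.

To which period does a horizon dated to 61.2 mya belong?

Paleogene

61.2 Ma lies between 66 and 23.03 Ma, so it falls in the Paleogene.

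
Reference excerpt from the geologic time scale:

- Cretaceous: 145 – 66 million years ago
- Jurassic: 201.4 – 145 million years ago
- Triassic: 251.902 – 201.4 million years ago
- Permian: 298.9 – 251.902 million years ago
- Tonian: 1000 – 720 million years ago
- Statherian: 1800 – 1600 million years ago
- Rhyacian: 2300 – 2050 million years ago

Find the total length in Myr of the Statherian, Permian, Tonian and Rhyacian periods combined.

Duration is start − end for each: (1800 − 1600) + (298.9 − 251.902) + (1000 − 720) + (2300 − 2050).
That is 200 + 46.998 + 280 + 250, which totals 776.998 million years.

776.998 million years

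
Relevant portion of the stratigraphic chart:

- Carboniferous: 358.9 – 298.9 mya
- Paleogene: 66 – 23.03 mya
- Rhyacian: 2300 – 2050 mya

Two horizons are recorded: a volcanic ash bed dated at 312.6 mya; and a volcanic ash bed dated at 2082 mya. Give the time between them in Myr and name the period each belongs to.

1769.4 million years apart; the first in the Carboniferous, the second in the Rhyacian

Elapsed time: 2082 − 312.6 = 1769.4 Myr.
312.6 Ma lies within 358.9–298.9 Ma: Carboniferous.
2082 Ma lies within 2300–2050 Ma: Rhyacian.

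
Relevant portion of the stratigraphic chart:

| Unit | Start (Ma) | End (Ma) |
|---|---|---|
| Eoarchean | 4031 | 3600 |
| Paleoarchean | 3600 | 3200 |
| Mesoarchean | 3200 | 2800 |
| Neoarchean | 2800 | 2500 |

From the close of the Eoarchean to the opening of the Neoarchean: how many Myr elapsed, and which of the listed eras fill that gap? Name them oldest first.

End of Eoarchean = 3600 Ma; start of Neoarchean = 2800 Ma.
Gap = 3600 − 2800 = 800 Myr.
Eras wholly inside 3600–2800 Ma: Paleoarchean (3600–3200), Mesoarchean (3200–2800).

800 million years; Paleoarchean, Mesoarchean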